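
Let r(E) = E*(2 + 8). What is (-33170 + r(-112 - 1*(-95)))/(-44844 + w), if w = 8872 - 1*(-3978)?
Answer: 16670/15997 ≈ 1.0421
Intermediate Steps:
r(E) = 10*E (r(E) = E*10 = 10*E)
w = 12850 (w = 8872 + 3978 = 12850)
(-33170 + r(-112 - 1*(-95)))/(-44844 + w) = (-33170 + 10*(-112 - 1*(-95)))/(-44844 + 12850) = (-33170 + 10*(-112 + 95))/(-31994) = (-33170 + 10*(-17))*(-1/31994) = (-33170 - 170)*(-1/31994) = -33340*(-1/31994) = 16670/15997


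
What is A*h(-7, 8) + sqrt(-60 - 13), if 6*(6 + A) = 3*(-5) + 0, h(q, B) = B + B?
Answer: -136 + I*sqrt(73) ≈ -136.0 + 8.544*I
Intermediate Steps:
h(q, B) = 2*B
A = -17/2 (A = -6 + (3*(-5) + 0)/6 = -6 + (-15 + 0)/6 = -6 + (1/6)*(-15) = -6 - 5/2 = -17/2 ≈ -8.5000)
A*h(-7, 8) + sqrt(-60 - 13) = -17*8 + sqrt(-60 - 13) = -17/2*16 + sqrt(-73) = -136 + I*sqrt(73)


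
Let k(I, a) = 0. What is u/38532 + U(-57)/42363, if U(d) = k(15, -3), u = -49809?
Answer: -16603/12844 ≈ -1.2927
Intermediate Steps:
U(d) = 0
u/38532 + U(-57)/42363 = -49809/38532 + 0/42363 = -49809*1/38532 + 0*(1/42363) = -16603/12844 + 0 = -16603/12844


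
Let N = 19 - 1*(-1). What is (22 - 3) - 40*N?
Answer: -781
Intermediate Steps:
N = 20 (N = 19 + 1 = 20)
(22 - 3) - 40*N = (22 - 3) - 40*20 = 19 - 800 = -781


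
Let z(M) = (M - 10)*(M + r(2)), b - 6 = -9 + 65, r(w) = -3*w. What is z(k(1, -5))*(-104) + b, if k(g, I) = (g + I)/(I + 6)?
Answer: -14498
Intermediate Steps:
b = 62 (b = 6 + (-9 + 65) = 6 + 56 = 62)
k(g, I) = (I + g)/(6 + I)
z(M) = (-10 + M)*(-6 + M) (z(M) = (M - 10)*(M - 3*2) = (-10 + M)*(M - 6) = (-10 + M)*(-6 + M))
z(k(1, -5))*(-104) + b = (60 + ((-5 + 1)/(6 - 5))**2 - 16*(-5 + 1)/(6 - 5))*(-104) + 62 = (60 + (-4/1)**2 - 16*(-4)/1)*(-104) + 62 = (60 + (1*(-4))**2 - 16*(-4))*(-104) + 62 = (60 + (-4)**2 - 16*(-4))*(-104) + 62 = (60 + 16 + 64)*(-104) + 62 = 140*(-104) + 62 = -14560 + 62 = -14498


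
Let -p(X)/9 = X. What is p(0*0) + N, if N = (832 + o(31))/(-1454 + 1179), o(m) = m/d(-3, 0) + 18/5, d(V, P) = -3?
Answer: -12379/4125 ≈ -3.0010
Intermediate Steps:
p(X) = -9*X
o(m) = 18/5 - m/3 (o(m) = m/(-3) + 18/5 = m*(-⅓) + 18*(⅕) = -m/3 + 18/5 = 18/5 - m/3)
N = -12379/4125 (N = (832 + (18/5 - ⅓*31))/(-1454 + 1179) = (832 + (18/5 - 31/3))/(-275) = (832 - 101/15)*(-1/275) = (12379/15)*(-1/275) = -12379/4125 ≈ -3.0010)
p(0*0) + N = -0*0 - 12379/4125 = -9*0 - 12379/4125 = 0 - 12379/4125 = -12379/4125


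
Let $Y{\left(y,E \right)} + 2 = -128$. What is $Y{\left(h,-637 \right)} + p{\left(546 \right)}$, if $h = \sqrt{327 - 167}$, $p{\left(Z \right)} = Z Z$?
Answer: $297986$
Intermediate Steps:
$p{\left(Z \right)} = Z^{2}$
$h = 4 \sqrt{10}$ ($h = \sqrt{160} = 4 \sqrt{10} \approx 12.649$)
$Y{\left(y,E \right)} = -130$ ($Y{\left(y,E \right)} = -2 - 128 = -130$)
$Y{\left(h,-637 \right)} + p{\left(546 \right)} = -130 + 546^{2} = -130 + 298116 = 297986$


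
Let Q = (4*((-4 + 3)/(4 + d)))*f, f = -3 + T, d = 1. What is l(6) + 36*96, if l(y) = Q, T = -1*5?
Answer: 17312/5 ≈ 3462.4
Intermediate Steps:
T = -5
f = -8 (f = -3 - 5 = -8)
Q = 32/5 (Q = (4*((-4 + 3)/(4 + 1)))*(-8) = (4*(-1/5))*(-8) = -4/5*(-8) = 32/5 ≈ 6.4000)
l(y) = 32/5
l(6) + 36*96 = 32/5 + 36*96 = 32/5 + 3456 = 17312/5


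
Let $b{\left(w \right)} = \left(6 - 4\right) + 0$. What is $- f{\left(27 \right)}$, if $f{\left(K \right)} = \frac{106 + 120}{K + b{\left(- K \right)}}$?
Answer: $- \frac{226}{29} \approx -7.7931$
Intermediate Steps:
$b{\left(w \right)} = 2$ ($b{\left(w \right)} = 2 + 0 = 2$)
$f{\left(K \right)} = \frac{226}{2 + K}$ ($f{\left(K \right)} = \frac{106 + 120}{K + 2} = \frac{226}{2 + K}$)
$- f{\left(27 \right)} = - \frac{226}{2 + 27} = - \frac{226}{29}$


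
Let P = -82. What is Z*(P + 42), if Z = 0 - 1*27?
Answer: 1080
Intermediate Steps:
Z = -27 (Z = 0 - 27 = -27)
Z*(P + 42) = -27*(-82 + 42) = -27*(-40) = 1080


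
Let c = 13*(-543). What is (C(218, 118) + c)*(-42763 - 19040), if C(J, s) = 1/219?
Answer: 31847497920/73 ≈ 4.3627e+8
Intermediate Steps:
C(J, s) = 1/219
c = -7059
(C(218, 118) + c)*(-42763 - 19040) = (1/219 - 7059)*(-42763 - 19040) = -1545920/219*(-61803) = 31847497920/73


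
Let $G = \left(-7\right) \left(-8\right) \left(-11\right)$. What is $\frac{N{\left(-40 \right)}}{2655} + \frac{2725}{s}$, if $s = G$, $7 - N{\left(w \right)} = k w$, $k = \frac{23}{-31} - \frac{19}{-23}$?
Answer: $- \frac{5153913019}{1166097240} \approx -4.4198$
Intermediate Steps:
$G = -616$ ($G = 56 \left(-11\right) = -616$)
$k = \frac{60}{713}$ ($k = 23 \left(- \frac{1}{31}\right) - - \frac{19}{23} = - \frac{23}{31} + \frac{19}{23} = \frac{60}{713} \approx 0.084152$)
$N{\left(w \right)} = 7 - \frac{60 w}{713}$
$s = -616$
$\frac{N{\left(-40 \right)}}{2655} + \frac{2725}{s} = \frac{7 - - \frac{2400}{713}}{2655} + \frac{2725}{-616} = \left(7 + \frac{2400}{713}\right) \frac{1}{2655} + 2725 \left(- \frac{1}{616}\right) = \frac{7391}{713} \cdot \frac{1}{2655} - \frac{2725}{616} = \frac{7391}{1893015} - \frac{2725}{616} = - \frac{5153913019}{1166097240}$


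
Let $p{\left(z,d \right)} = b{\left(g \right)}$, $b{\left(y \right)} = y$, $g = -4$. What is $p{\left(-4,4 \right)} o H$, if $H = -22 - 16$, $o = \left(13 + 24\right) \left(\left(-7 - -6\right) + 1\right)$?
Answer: $0$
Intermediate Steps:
$p{\left(z,d \right)} = -4$
$o = 0$ ($o = 37 \left(\left(-7 + 6\right) + 1\right) = 37 \left(-1 + 1\right) = 37 \cdot 0 = 0$)
$H = -38$
$p{\left(-4,4 \right)} o H = \left(-4\right) 0 \left(-38\right) = 0 \left(-38\right) = 0$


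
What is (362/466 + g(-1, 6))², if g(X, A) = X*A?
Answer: 1481089/54289 ≈ 27.282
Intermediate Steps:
g(X, A) = A*X
(362/466 + g(-1, 6))² = (362/466 + 6*(-1))² = (362*(1/466) - 6)² = (181/233 - 6)² = (-1217/233)² = 1481089/54289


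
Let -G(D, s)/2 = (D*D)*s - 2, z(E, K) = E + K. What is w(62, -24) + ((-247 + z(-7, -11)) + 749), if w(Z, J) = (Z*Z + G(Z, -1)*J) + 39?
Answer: -180241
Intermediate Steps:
G(D, s) = 4 - 2*s*D**2 (G(D, s) = -2*((D*D)*s - 2) = -2*(D**2*s - 2) = -2*(s*D**2 - 2) = -2*(-2 + s*D**2) = 4 - 2*s*D**2)
w(Z, J) = 39 + Z**2 + J*(4 + 2*Z**2) (w(Z, J) = (Z*Z + (4 - 2*(-1)*Z**2)*J) + 39 = (Z**2 + (4 + 2*Z**2)*J) + 39 = (Z**2 + J*(4 + 2*Z**2)) + 39 = 39 + Z**2 + J*(4 + 2*Z**2))
w(62, -24) + ((-247 + z(-7, -11)) + 749) = (39 + 62**2 + 2*(-24)*(2 + 62**2)) + ((-247 + (-7 - 11)) + 749) = (39 + 3844 + 2*(-24)*(2 + 3844)) + ((-247 - 18) + 749) = (39 + 3844 + 2*(-24)*3846) + (-265 + 749) = (39 + 3844 - 184608) + 484 = -180725 + 484 = -180241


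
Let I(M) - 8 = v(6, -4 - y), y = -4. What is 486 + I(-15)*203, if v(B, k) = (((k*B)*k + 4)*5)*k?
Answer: 2110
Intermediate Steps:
v(B, k) = k*(20 + 5*B*k**2) (v(B, k) = (((B*k)*k + 4)*5)*k = ((B*k**2 + 4)*5)*k = ((4 + B*k**2)*5)*k = (20 + 5*B*k**2)*k = k*(20 + 5*B*k**2))
I(M) = 8 (I(M) = 8 + 5*(-4 - 1*(-4))*(4 + 6*(-4 - 1*(-4))**2) = 8 + 5*(-4 + 4)*(4 + 6*(-4 + 4)**2) = 8 + 5*0*(4 + 6*0**2) = 8 + 5*0*(4 + 6*0) = 8 + 5*0*(4 + 0) = 8 + 5*0*4 = 8 + 0 = 8)
486 + I(-15)*203 = 486 + 8*203 = 486 + 1624 = 2110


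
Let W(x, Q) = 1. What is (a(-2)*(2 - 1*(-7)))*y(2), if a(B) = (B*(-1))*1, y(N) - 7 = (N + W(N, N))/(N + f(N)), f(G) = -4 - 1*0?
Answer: 99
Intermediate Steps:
f(G) = -4 (f(G) = -4 + 0 = -4)
y(N) = 7 + (1 + N)/(-4 + N) (y(N) = 7 + (N + 1)/(N - 4) = 7 + (1 + N)/(-4 + N))
a(B) = -B (a(B) = -B*1 = -B)
(a(-2)*(2 - 1*(-7)))*y(2) = ((-1*(-2))*(2 - 1*(-7)))*((-27 + 8*2)/(-4 + 2)) = (2*(2 + 7))*((-27 + 16)/(-2)) = (2*9)*(-½*(-11)) = 18*(11/2) = 99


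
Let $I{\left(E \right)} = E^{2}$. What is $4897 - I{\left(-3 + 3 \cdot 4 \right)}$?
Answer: $4816$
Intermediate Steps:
$4897 - I{\left(-3 + 3 \cdot 4 \right)} = 4897 - \left(-3 + 3 \cdot 4\right)^{2} = 4897 - \left(-3 + 12\right)^{2} = 4897 - 9^{2} = 4897 - 81 = 4816$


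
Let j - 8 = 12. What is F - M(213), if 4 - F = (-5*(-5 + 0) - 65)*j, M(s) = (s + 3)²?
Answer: -45852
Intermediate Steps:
j = 20 (j = 8 + 12 = 20)
M(s) = (3 + s)²
F = 804 (F = 4 - (-5*(-5 + 0) - 65)*20 = 4 - (-5*(-5) - 65)*20 = 4 - (25 - 65)*20 = 4 - (-40)*20 = 4 - 1*(-800) = 4 + 800 = 804)
F - M(213) = 804 - (3 + 213)² = 804 - 1*216² = 804 - 1*46656 = 804 - 46656 = -45852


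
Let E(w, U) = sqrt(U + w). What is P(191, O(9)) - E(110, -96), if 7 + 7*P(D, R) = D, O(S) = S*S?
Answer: 184/7 - sqrt(14) ≈ 22.544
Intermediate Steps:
O(S) = S**2
P(D, R) = -1 + D/7
P(191, O(9)) - E(110, -96) = (-1 + (1/7)*191) - sqrt(-96 + 110) = (-1 + 191/7) - sqrt(14) = 184/7 - sqrt(14)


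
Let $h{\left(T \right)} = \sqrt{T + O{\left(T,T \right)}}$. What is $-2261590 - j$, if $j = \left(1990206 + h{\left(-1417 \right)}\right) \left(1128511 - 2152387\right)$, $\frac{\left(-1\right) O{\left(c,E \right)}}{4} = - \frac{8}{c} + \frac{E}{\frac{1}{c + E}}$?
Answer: $2037721896866 + \frac{5119380 i \sqrt{1290231644585}}{1417} \approx 2.0377 \cdot 10^{12} + 4.1038 \cdot 10^{9} i$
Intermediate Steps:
$O{\left(c,E \right)} = \frac{32}{c} - 4 E \left(E + c\right)$ ($O{\left(c,E \right)} = - 4 \left(- \frac{8}{c} + \frac{E}{\frac{1}{c + E}}\right) = - 4 \left(- \frac{8}{c} + \frac{E}{\frac{1}{E + c}}\right) = - 4 \left(- \frac{8}{c} + E \left(E + c\right)\right) = \frac{32}{c} - 4 E \left(E + c\right)$)
$h{\left(T \right)} = \sqrt{T + \frac{4 \left(8 - 2 T^{3}\right)}{T}}$ ($h{\left(T \right)} = \sqrt{T + \frac{4 \left(8 - T T \left(T + T\right)\right)}{T}} = \sqrt{T + \frac{4 \left(8 - T T 2 T\right)}{T}} = \sqrt{T + \frac{4 \left(8 - 2 T^{3}\right)}{T}}$)
$j = -2037724158456 - \frac{5119380 i \sqrt{1290231644585}}{1417}$ ($j = \left(1990206 + \sqrt{-1417 - 8 \left(-1417\right)^{2} + \frac{32}{-1417}}\right) \left(1128511 - 2152387\right) = \left(1990206 + \sqrt{-1417 - 16063112 + 32 \left(- \frac{1}{1417}\right)}\right) \left(-1023876\right) = \left(1990206 + \sqrt{-1417 - 16063112 - \frac{32}{1417}}\right) \left(-1023876\right) = \left(1990206 + \sqrt{- \frac{22763437625}{1417}}\right) \left(-1023876\right) = \left(1990206 + \frac{5 i \sqrt{1290231644585}}{1417}\right) \left(-1023876\right) = -2037724158456 - \frac{5119380 i \sqrt{1290231644585}}{1417} \approx -2.0377 \cdot 10^{12} - 4.1038 \cdot 10^{9} i$)
$-2261590 - j = -2261590 - \left(-2037724158456 - \frac{5119380 i \sqrt{1290231644585}}{1417}\right) = -2261590 + \left(2037724158456 + \frac{5119380 i \sqrt{1290231644585}}{1417}\right) = 2037721896866 + \frac{5119380 i \sqrt{1290231644585}}{1417}$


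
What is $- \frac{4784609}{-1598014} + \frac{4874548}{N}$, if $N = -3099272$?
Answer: $\frac{39995504301}{28140227533} \approx 1.4213$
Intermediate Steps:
$- \frac{4784609}{-1598014} + \frac{4874548}{N} = - \frac{4784609}{-1598014} + \frac{4874548}{-3099272} = \left(-4784609\right) \left(- \frac{1}{1598014}\right) + 4874548 \left(- \frac{1}{3099272}\right) = \frac{4784609}{1598014} - \frac{1218637}{774818} = \frac{39995504301}{28140227533}$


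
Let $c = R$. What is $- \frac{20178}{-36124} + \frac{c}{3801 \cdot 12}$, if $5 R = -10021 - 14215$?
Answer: $\frac{465786677}{1029804930} \approx 0.45231$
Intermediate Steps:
$R = - \frac{24236}{5}$ ($R = \frac{-10021 - 14215}{5} = \frac{1}{5} \left(-24236\right) = - \frac{24236}{5} \approx -4847.2$)
$c = - \frac{24236}{5} \approx -4847.2$
$- \frac{20178}{-36124} + \frac{c}{3801 \cdot 12} = - \frac{20178}{-36124} - \frac{24236}{5 \cdot 3801 \cdot 12} = \left(-20178\right) \left(- \frac{1}{36124}\right) - \frac{24236}{5 \cdot 45612} = \frac{10089}{18062} - \frac{6059}{57015} = \frac{465786677}{1029804930}$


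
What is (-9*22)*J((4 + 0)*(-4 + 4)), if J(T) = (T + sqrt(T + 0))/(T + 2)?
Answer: 0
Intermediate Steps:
J(T) = (T + sqrt(T))/(2 + T)
(-9*22)*J((4 + 0)*(-4 + 4)) = (-9*22)*(((4 + 0)*(-4 + 4) + sqrt((4 + 0)*(-4 + 4)))/(2 + (4 + 0)*(-4 + 4))) = -198*(4*0 + sqrt(4*0))/(2 + 4*0) = -198*(0 + sqrt(0))/(2 + 0) = -198*(0 + 0)/2 = -99*0 = -198*0 = 0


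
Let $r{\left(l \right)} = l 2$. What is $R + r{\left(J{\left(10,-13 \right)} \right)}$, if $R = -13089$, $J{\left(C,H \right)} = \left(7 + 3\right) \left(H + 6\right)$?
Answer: $-13229$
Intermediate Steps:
$J{\left(C,H \right)} = 60 + 10 H$ ($J{\left(C,H \right)} = 10 \left(6 + H\right) = 60 + 10 H$)
$r{\left(l \right)} = 2 l$
$R + r{\left(J{\left(10,-13 \right)} \right)} = -13089 + 2 \left(60 + 10 \left(-13\right)\right) = -13089 + 2 \left(60 - 130\right) = -13089 + 2 \left(-70\right) = -13089 - 140 = -13229$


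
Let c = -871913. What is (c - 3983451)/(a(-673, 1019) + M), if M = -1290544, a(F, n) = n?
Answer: 4855364/1289525 ≈ 3.7652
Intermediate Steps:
(c - 3983451)/(a(-673, 1019) + M) = (-871913 - 3983451)/(1019 - 1290544) = -4855364/(-1289525) = -4855364*(-1/1289525) = 4855364/1289525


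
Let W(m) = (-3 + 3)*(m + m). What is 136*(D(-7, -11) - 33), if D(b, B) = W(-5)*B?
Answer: -4488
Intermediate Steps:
W(m) = 0 (W(m) = 0*(2*m) = 0)
D(b, B) = 0 (D(b, B) = 0*B = 0)
136*(D(-7, -11) - 33) = 136*(0 - 33) = 136*(-33) = -4488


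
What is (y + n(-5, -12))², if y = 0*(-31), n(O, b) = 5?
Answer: 25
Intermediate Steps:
y = 0
(y + n(-5, -12))² = (0 + 5)² = 5² = 25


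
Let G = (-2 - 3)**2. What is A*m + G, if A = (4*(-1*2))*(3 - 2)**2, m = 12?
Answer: -71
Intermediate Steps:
G = 25 (G = (-5)**2 = 25)
A = -8 (A = (4*(-2))*1**2 = -8*1 = -8)
A*m + G = -8*12 + 25 = -96 + 25 = -71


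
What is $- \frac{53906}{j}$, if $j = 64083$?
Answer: $- \frac{53906}{64083} \approx -0.84119$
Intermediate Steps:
$- \frac{53906}{j} = - \frac{53906}{64083}$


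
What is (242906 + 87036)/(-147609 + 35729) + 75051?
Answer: 4198187969/55940 ≈ 75048.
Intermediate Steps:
(242906 + 87036)/(-147609 + 35729) + 75051 = 329942/(-111880) + 75051 = 329942*(-1/111880) + 75051 = -164971/55940 + 75051 = 4198187969/55940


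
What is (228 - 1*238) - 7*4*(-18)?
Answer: 494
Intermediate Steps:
(228 - 1*238) - 7*4*(-18) = (228 - 238) - 28*(-18) = -10 + 504 = 494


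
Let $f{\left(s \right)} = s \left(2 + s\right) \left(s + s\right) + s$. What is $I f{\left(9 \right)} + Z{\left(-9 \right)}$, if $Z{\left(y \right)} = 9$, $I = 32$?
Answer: $57321$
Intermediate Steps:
$f{\left(s \right)} = s + 2 s^{2} \left(2 + s\right)$ ($f{\left(s \right)} = s \left(2 + s\right) 2 s + s = s 2 s \left(2 + s\right) + s = 2 s^{2} \left(2 + s\right) + s = s + 2 s^{2} \left(2 + s\right)$)
$I f{\left(9 \right)} + Z{\left(-9 \right)} = 32 \cdot 9 \left(1 + 2 \cdot 9^{2} + 4 \cdot 9\right) + 9 = 32 \cdot 9 \left(1 + 2 \cdot 81 + 36\right) + 9 = 32 \cdot 9 \left(1 + 162 + 36\right) + 9 = 32 \cdot 9 \cdot 199 + 9 = 32 \cdot 1791 + 9 = 57312 + 9 = 57321$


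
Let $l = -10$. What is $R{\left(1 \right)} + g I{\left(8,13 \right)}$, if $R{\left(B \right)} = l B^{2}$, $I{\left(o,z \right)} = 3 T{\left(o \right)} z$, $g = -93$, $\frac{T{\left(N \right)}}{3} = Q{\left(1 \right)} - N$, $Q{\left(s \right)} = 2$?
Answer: $65276$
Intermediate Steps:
$T{\left(N \right)} = 6 - 3 N$ ($T{\left(N \right)} = 3 \left(2 - N\right) = 6 - 3 N$)
$I{\left(o,z \right)} = z \left(18 - 9 o\right)$ ($I{\left(o,z \right)} = 3 \left(6 - 3 o\right) z = \left(18 - 9 o\right) z = z \left(18 - 9 o\right)$)
$R{\left(B \right)} = - 10 B^{2}$
$R{\left(1 \right)} + g I{\left(8,13 \right)} = - 10 \cdot 1^{2} - 93 \cdot 9 \cdot 13 \left(2 - 8\right) = \left(-10\right) 1 - 93 \cdot 9 \cdot 13 \left(2 - 8\right) = -10 - 93 \cdot 9 \cdot 13 \left(-6\right) = -10 - -65286 = -10 + 65286 = 65276$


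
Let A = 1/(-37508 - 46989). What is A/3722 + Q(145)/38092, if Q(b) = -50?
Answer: -1965616224/1497481436591 ≈ -0.0013126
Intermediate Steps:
A = -1/84497 (A = 1/(-84497) = -1/84497 ≈ -1.1835e-5)
A/3722 + Q(145)/38092 = -1/84497/3722 - 50/38092 = -1/84497*1/3722 - 50*1/38092 = -1/314497834 - 25/19046 = -1965616224/1497481436591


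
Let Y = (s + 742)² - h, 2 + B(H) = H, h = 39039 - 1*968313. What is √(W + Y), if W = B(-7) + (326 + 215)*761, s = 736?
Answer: 5*√141018 ≈ 1877.6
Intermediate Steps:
h = -929274 (h = 39039 - 968313 = -929274)
B(H) = -2 + H
Y = 3113758 (Y = (736 + 742)² - 1*(-929274) = 1478² + 929274 = 2184484 + 929274 = 3113758)
W = 411692 (W = (-2 - 7) + (326 + 215)*761 = -9 + 541*761 = -9 + 411701 = 411692)
√(W + Y) = √(411692 + 3113758) = √3525450 = 5*√141018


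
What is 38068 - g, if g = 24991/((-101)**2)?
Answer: 388306677/10201 ≈ 38066.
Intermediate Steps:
g = 24991/10201 ≈ 2.4499
38068 - g = 38068 - 1*24991/10201 = 38068 - 24991/10201 = 388306677/10201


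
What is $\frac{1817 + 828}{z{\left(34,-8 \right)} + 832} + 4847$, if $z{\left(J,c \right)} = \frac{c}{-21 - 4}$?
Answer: $\frac{100922501}{20808} \approx 4850.2$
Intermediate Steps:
$z{\left(J,c \right)} = - \frac{c}{25}$ ($z{\left(J,c \right)} = \frac{c}{-21 - 4} = \frac{c}{-25} = c \left(- \frac{1}{25}\right) = - \frac{c}{25}$)
$\frac{1817 + 828}{z{\left(34,-8 \right)} + 832} + 4847 = \frac{1817 + 828}{\left(- \frac{1}{25}\right) \left(-8\right) + 832} + 4847 = \frac{2645}{\frac{8}{25} + 832} + 4847 = \frac{2645}{\frac{20808}{25}} + 4847 = 2645 \cdot \frac{25}{20808} + 4847 = \frac{66125}{20808} + 4847 = \frac{100922501}{20808}$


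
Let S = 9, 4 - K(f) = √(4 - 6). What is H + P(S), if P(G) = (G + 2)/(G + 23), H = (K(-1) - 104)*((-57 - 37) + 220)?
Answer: -403189/32 - 126*I*√2 ≈ -12600.0 - 178.19*I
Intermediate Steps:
K(f) = 4 - I*√2 (K(f) = 4 - √(4 - 6) = 4 - √(-2) = 4 - I*√2)
H = -12600 - 126*I*√2 (H = ((4 - I*√2) - 104)*((-57 - 37) + 220) = (-100 - I*√2)*(-94 + 220) = (-100 - I*√2)*126 = -12600 - 126*I*√2 ≈ -12600.0 - 178.19*I)
P(G) = (2 + G)/(23 + G)
H + P(S) = (-12600 - 126*I*√2) + (2 + 9)/(23 + 9) = (-12600 - 126*I*√2) + 11/32 = -403189/32 - 126*I*√2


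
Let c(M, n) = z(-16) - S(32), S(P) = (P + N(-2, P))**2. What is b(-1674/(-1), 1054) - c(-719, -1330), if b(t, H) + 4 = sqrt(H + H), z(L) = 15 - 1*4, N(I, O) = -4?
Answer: 769 + 2*sqrt(527) ≈ 814.91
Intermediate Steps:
z(L) = 11 (z(L) = 15 - 4 = 11)
b(t, H) = -4 + sqrt(2)*sqrt(H) (b(t, H) = -4 + sqrt(H + H) = -4 + sqrt(2*H) = -4 + sqrt(2)*sqrt(H))
S(P) = (-4 + P)**2 (S(P) = (P - 4)**2 = (-4 + P)**2)
c(M, n) = -773 (c(M, n) = 11 - (-4 + 32)**2 = 11 - 1*28**2 = 11 - 1*784 = 11 - 784 = -773)
b(-1674/(-1), 1054) - c(-719, -1330) = (-4 + sqrt(2)*sqrt(1054)) - 1*(-773) = (-4 + 2*sqrt(527)) + 773 = 769 + 2*sqrt(527)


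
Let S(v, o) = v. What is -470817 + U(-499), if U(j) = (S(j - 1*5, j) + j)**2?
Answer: 535192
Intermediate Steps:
U(j) = (-5 + 2*j)**2 (U(j) = ((j - 1*5) + j)**2 = ((j - 5) + j)**2 = ((-5 + j) + j)**2 = (-5 + 2*j)**2)
-470817 + U(-499) = -470817 + (-5 + 2*(-499))**2 = -470817 + (-5 - 998)**2 = -470817 + (-1003)**2 = -470817 + 1006009 = 535192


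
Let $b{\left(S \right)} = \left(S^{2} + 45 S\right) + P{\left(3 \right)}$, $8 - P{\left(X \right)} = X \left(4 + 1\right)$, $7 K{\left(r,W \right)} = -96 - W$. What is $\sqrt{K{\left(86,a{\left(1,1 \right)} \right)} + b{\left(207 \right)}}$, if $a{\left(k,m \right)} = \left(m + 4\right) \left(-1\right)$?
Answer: $4 \sqrt{3259} \approx 228.35$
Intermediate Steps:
$a{\left(k,m \right)} = -4 - m$ ($a{\left(k,m \right)} = \left(4 + m\right) \left(-1\right) = -4 - m$)
$K{\left(r,W \right)} = - \frac{96}{7} - \frac{W}{7}$ ($K{\left(r,W \right)} = \frac{-96 - W}{7} = - \frac{96}{7} - \frac{W}{7}$)
$P{\left(X \right)} = 8 - 5 X$ ($P{\left(X \right)} = 8 - X \left(4 + 1\right) = 8 - X 5 = 8 - 5 X$)
$b{\left(S \right)} = -7 + S^{2} + 45 S$ ($b{\left(S \right)} = \left(S^{2} + 45 S\right) + \left(8 - 15\right) = \left(S^{2} + 45 S\right) - 7 = -7 + S^{2} + 45 S$)
$\sqrt{K{\left(86,a{\left(1,1 \right)} \right)} + b{\left(207 \right)}} = \sqrt{\left(- \frac{96}{7} - \frac{-4 - 1}{7}\right) + \left(-7 + 207^{2} + 45 \cdot 207\right)} = \sqrt{\left(- \frac{96}{7} - \frac{-4 - 1}{7}\right) + \left(-7 + 42849 + 9315\right)} = \sqrt{\left(- \frac{96}{7} - - \frac{5}{7}\right) + 52157} = \sqrt{\left(- \frac{96}{7} + \frac{5}{7}\right) + 52157} = \sqrt{-13 + 52157} = \sqrt{52144} = 4 \sqrt{3259}$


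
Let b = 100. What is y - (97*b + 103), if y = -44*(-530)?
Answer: 13517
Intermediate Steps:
y = 23320
y - (97*b + 103) = 23320 - (97*100 + 103) = 23320 - (9700 + 103) = 23320 - 1*9803 = 23320 - 9803 = 13517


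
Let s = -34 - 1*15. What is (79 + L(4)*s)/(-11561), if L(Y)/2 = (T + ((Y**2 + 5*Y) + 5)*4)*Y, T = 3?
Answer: 65385/11561 ≈ 5.6557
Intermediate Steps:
s = -49 (s = -34 - 15 = -49)
L(Y) = 2*Y*(23 + 4*Y**2 + 20*Y) (L(Y) = 2*((3 + ((Y**2 + 5*Y) + 5)*4)*Y) = 2*((3 + (5 + Y**2 + 5*Y)*4)*Y) = 2*((3 + (20 + 4*Y**2 + 20*Y))*Y) = 2*((23 + 4*Y**2 + 20*Y)*Y) = 2*(Y*(23 + 4*Y**2 + 20*Y)) = 2*Y*(23 + 4*Y**2 + 20*Y))
(79 + L(4)*s)/(-11561) = (79 + (2*4*(23 + 4*4**2 + 20*4))*(-49))/(-11561) = (79 + (2*4*(23 + 4*16 + 80))*(-49))*(-1/11561) = (79 + (2*4*(23 + 64 + 80))*(-49))*(-1/11561) = (79 + (2*4*167)*(-49))*(-1/11561) = (79 + 1336*(-49))*(-1/11561) = (79 - 65464)*(-1/11561) = -65385*(-1/11561) = 65385/11561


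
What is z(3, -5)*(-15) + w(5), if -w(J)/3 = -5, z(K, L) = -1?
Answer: 30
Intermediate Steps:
w(J) = 15 (w(J) = -3*(-5) = 15)
z(3, -5)*(-15) + w(5) = -1*(-15) + 15 = 15 + 15 = 30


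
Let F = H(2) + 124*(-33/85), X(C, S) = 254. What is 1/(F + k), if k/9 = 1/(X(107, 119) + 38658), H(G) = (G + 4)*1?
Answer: -3307520/139382019 ≈ -0.023730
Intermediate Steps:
H(G) = 4 + G (H(G) = (4 + G)*1 = 4 + G)
k = 9/38912 (k = 9/(254 + 38658) = 9/38912 ≈ 0.00023129)
F = -3582/85 (F = (4 + 2) + 124*(-33/85) = 6 + 124*(-33*1/85) = 6 + 124*(-33/85) = 6 - 4092/85 = -3582/85 ≈ -42.141)
1/(F + k) = 1/(-3582/85 + 9/38912) = 1/(-139382019/3307520) = -3307520/139382019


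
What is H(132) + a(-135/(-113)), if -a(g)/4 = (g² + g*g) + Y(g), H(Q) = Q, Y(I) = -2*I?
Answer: 1661748/12769 ≈ 130.14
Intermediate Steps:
a(g) = -8*g² + 8*g (a(g) = -4*((g² + g*g) - 2*g) = -4*((g² + g²) - 2*g) = -4*(2*g² - 2*g) = -4*(-2*g + 2*g²) = -8*g² + 8*g)
H(132) + a(-135/(-113)) = 132 + 8*(-135/(-113))*(1 - (-135)/(-113)) = 132 + 8*(-135*(-1/113))*(1 - (-135)*(-1)/113) = 132 + 8*(135/113)*(1 - 1*135/113) = 132 + 8*(135/113)*(1 - 135/113) = 132 + 8*(135/113)*(-22/113) = 132 - 23760/12769 = 1661748/12769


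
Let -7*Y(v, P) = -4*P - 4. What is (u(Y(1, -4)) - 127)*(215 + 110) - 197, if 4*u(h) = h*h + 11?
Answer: -7906537/196 ≈ -40340.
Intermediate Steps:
Y(v, P) = 4/7 + 4*P/7 (Y(v, P) = -(-4*P - 4)/7 = -(-4 - 4*P)/7 = 4/7 + 4*P/7)
u(h) = 11/4 + h**2/4 (u(h) = (h*h + 11)/4 = (h**2 + 11)/4 = (11 + h**2)/4 = 11/4 + h**2/4)
(u(Y(1, -4)) - 127)*(215 + 110) - 197 = ((11/4 + (4/7 + (4/7)*(-4))**2/4) - 127)*(215 + 110) - 197 = ((11/4 + (4/7 - 16/7)**2/4) - 127)*325 - 197 = ((11/4 + (-12/7)**2/4) - 127)*325 - 197 = ((11/4 + (1/4)*(144/49)) - 127)*325 - 197 = ((11/4 + 36/49) - 127)*325 - 197 = (683/196 - 127)*325 - 197 = -24209/196*325 - 197 = -7867925/196 - 197 = -7906537/196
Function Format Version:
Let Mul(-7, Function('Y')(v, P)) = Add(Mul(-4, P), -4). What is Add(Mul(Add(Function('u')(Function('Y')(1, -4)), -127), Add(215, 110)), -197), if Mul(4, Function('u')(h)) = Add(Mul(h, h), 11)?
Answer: Rational(-7906537, 196) ≈ -40340.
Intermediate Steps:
Function('Y')(v, P) = Add(Rational(4, 7), Mul(Rational(4, 7), P)) (Function('Y')(v, P) = Mul(Rational(-1, 7), Add(Mul(-4, P), -4)) = Mul(Rational(-1, 7), Add(-4, Mul(-4, P))) = Add(Rational(4, 7), Mul(Rational(4, 7), P)))
Function('u')(h) = Add(Rational(11, 4), Mul(Rational(1, 4), Pow(h, 2))) (Function('u')(h) = Mul(Rational(1, 4), Add(Mul(h, h), 11)) = Mul(Rational(1, 4), Add(Pow(h, 2), 11)) = Mul(Rational(1, 4), Add(11, Pow(h, 2))) = Add(Rational(11, 4), Mul(Rational(1, 4), Pow(h, 2))))
Add(Mul(Add(Function('u')(Function('Y')(1, -4)), -127), Add(215, 110)), -197) = Add(Mul(Add(Add(Rational(11, 4), Mul(Rational(1, 4), Pow(Add(Rational(4, 7), Mul(Rational(4, 7), -4)), 2))), -127), Add(215, 110)), -197) = Add(Mul(Add(Add(Rational(11, 4), Mul(Rational(1, 4), Pow(Add(Rational(4, 7), Rational(-16, 7)), 2))), -127), 325), -197) = Add(Mul(Add(Add(Rational(11, 4), Mul(Rational(1, 4), Pow(Rational(-12, 7), 2))), -127), 325), -197) = Add(Mul(Add(Add(Rational(11, 4), Mul(Rational(1, 4), Rational(144, 49))), -127), 325), -197) = Add(Mul(Add(Add(Rational(11, 4), Rational(36, 49)), -127), 325), -197) = Add(Mul(Add(Rational(683, 196), -127), 325), -197) = Add(Mul(Rational(-24209, 196), 325), -197) = Add(Rational(-7867925, 196), -197) = Rational(-7906537, 196)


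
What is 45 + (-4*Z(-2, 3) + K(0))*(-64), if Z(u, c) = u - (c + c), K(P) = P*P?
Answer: -2003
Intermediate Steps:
K(P) = P²
Z(u, c) = u - 2*c
45 + (-4*Z(-2, 3) + K(0))*(-64) = 45 + (-4*(-2 - 2*3) + 0²)*(-64) = 45 + (-4*(-2 - 6) + 0)*(-64) = 45 + (-4*(-8) + 0)*(-64) = 45 + (32 + 0)*(-64) = 45 + 32*(-64) = 45 - 2048 = -2003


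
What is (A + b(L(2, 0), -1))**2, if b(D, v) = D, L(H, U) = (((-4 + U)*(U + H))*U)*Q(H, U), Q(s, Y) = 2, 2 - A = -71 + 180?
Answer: 11449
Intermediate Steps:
A = -107 (A = 2 - (-71 + 180) = 2 - 1*109 = 2 - 109 = -107)
L(H, U) = 2*U*(-4 + U)*(H + U) (L(H, U) = (((-4 + U)*(U + H))*U)*2 = (((-4 + U)*(H + U))*U)*2 = (U*(-4 + U)*(H + U))*2 = 2*U*(-4 + U)*(H + U))
(A + b(L(2, 0), -1))**2 = (-107 + 2*0*(0**2 - 4*2 - 4*0 + 2*0))**2 = (-107 + 2*0*(0 - 8 + 0 + 0))**2 = (-107 + 2*0*(-8))**2 = (-107 + 0)**2 = (-107)**2 = 11449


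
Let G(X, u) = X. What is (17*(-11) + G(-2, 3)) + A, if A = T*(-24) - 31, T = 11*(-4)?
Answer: 836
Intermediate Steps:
T = -44
A = 1025 (A = -44*(-24) - 31 = 1056 - 31 = 1025)
(17*(-11) + G(-2, 3)) + A = (17*(-11) - 2) + 1025 = (-187 - 2) + 1025 = -189 + 1025 = 836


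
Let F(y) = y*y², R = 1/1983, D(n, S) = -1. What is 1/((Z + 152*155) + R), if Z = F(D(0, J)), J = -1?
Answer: 1983/46717498 ≈ 4.2447e-5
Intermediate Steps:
R = 1/1983 ≈ 0.00050429
F(y) = y³
Z = -1 (Z = (-1)³ = -1)
1/((Z + 152*155) + R) = 1/((-1 + 152*155) + 1/1983) = 1/((-1 + 23560) + 1/1983) = 1/(23559 + 1/1983) = 1/(46717498/1983) = 1983/46717498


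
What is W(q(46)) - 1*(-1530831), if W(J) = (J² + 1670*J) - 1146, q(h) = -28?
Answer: 1483709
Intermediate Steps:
W(J) = -1146 + J² + 1670*J
W(q(46)) - 1*(-1530831) = (-1146 + (-28)² + 1670*(-28)) - 1*(-1530831) = (-1146 + 784 - 46760) + 1530831 = -47122 + 1530831 = 1483709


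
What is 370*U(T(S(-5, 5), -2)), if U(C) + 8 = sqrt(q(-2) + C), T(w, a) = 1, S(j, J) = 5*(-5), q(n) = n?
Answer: -2960 + 370*I ≈ -2960.0 + 370.0*I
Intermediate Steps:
S(j, J) = -25
U(C) = -8 + sqrt(-2 + C)
370*U(T(S(-5, 5), -2)) = 370*(-8 + sqrt(-2 + 1)) = 370*(-8 + sqrt(-1)) = 370*(-8 + I) = -2960 + 370*I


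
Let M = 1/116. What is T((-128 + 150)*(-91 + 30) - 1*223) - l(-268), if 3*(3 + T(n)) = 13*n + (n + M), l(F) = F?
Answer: -2449339/348 ≈ -7038.3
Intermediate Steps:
M = 1/116 ≈ 0.0086207
T(n) = -1043/348 + 14*n/3 (T(n) = -3 + (13*n + (n + 1/116))/3 = -3 + (13*n + (1/116 + n))/3 = -3 + (1/116 + 14*n)/3 = -3 + (1/348 + 14*n/3) = -1043/348 + 14*n/3)
T((-128 + 150)*(-91 + 30) - 1*223) - l(-268) = (-1043/348 + 14*((-128 + 150)*(-91 + 30) - 1*223)/3) - 1*(-268) = (-1043/348 + 14*(22*(-61) - 223)/3) + 268 = (-1043/348 + 14*(-1342 - 223)/3) + 268 = (-1043/348 + (14/3)*(-1565)) + 268 = (-1043/348 - 21910/3) + 268 = -2542603/348 + 268 = -2449339/348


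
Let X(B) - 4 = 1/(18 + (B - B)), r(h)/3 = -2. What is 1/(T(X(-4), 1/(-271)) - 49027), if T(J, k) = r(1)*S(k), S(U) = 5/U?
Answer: -1/40897 ≈ -2.4452e-5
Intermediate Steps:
r(h) = -6 (r(h) = 3*(-2) = -6)
X(B) = 73/18 (X(B) = 4 + 1/(18 + (B - B)) = 4 + 1/(18 + 0) = 4 + 1/18 = 73/18)
T(J, k) = -30/k
1/(T(X(-4), 1/(-271)) - 49027) = 1/(-30/(1/(-271)) - 49027) = 1/(-30/(-1/271) - 49027) = 1/(-30*(-271) - 49027) = 1/(8130 - 49027) = 1/(-40897) = -1/40897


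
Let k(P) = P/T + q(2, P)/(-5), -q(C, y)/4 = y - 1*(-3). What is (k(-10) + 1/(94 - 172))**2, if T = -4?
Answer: 368449/38025 ≈ 9.6897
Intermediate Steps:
q(C, y) = -12 - 4*y (q(C, y) = -4*(y - 1*(-3)) = -4*(y + 3) = -4*(3 + y) = -12 - 4*y)
k(P) = 12/5 + 11*P/20 (k(P) = P/(-4) + (-12 - 4*P)/(-5) = P*(-1/4) + (-12 - 4*P)*(-1/5) = -P/4 + (12/5 + 4*P/5) = 12/5 + 11*P/20)
(k(-10) + 1/(94 - 172))**2 = ((12/5 + (11/20)*(-10)) + 1/(94 - 172))**2 = ((12/5 - 11/2) + 1/(-78))**2 = (-31/10 - 1/78)**2 = (-607/195)**2 = 368449/38025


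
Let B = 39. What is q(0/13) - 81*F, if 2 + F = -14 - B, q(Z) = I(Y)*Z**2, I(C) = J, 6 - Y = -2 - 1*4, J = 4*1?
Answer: 4455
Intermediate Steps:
J = 4
Y = 12 (Y = 6 - (-2 - 1*4) = 6 - (-2 - 4) = 6 - 1*(-6) = 6 + 6 = 12)
I(C) = 4
q(Z) = 4*Z**2
F = -55 (F = -2 + (-14 - 1*39) = -2 + (-14 - 39) = -2 - 53 = -55)
q(0/13) - 81*F = 4*(0/13)**2 - 81*(-55) = 4*(0*(1/13))**2 + 4455 = 4*0**2 + 4455 = 4*0 + 4455 = 0 + 4455 = 4455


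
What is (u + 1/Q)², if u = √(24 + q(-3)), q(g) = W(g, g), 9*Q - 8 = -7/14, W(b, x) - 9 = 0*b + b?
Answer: 786/25 + 12*√30/5 ≈ 44.585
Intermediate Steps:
W(b, x) = 9 + b (W(b, x) = 9 + (0*b + b) = 9 + (0 + b) = 9 + b)
Q = ⅚ (Q = 8/9 + (-7/14)/9 = 8/9 + (-7*1/14)/9 = 8/9 + (⅑)*(-½) = 8/9 - 1/18 = ⅚ ≈ 0.83333)
q(g) = 9 + g
u = √30 (u = √(24 + (9 - 3)) = √(24 + 6) = √30 ≈ 5.4772)
(u + 1/Q)² = (√30 + 1/(⅚))² = (√30 + 6/5)² = (6/5 + √30)²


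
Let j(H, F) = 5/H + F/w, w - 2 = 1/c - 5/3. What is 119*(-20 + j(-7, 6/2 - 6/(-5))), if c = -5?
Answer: 2567/2 ≈ 1283.5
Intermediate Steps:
w = 2/15 (w = 2 + (1/(-5) - 5/3) = 2 + (1*(-⅕) - 5*⅓) = 2 + (-⅕ - 5/3) = 2 - 28/15 = 2/15 ≈ 0.13333)
j(H, F) = 5/H + 15*F/2 (j(H, F) = 5/H + F/(2/15) = 5/H + F*(15/2) = 5/H + 15*F/2)
119*(-20 + j(-7, 6/2 - 6/(-5))) = 119*(-20 + (5/(-7) + 15*(6/2 - 6/(-5))/2)) = 119*(-20 + (5*(-⅐) + 15*(6*(½) - 6*(-⅕))/2)) = 119*(-20 + (-5/7 + 15*(3 + 6/5)/2)) = 119*(-20 + (-5/7 + (15/2)*(21/5))) = 119*(-20 + (-5/7 + 63/2)) = 119*(-20 + 431/14) = 119*(151/14) = 2567/2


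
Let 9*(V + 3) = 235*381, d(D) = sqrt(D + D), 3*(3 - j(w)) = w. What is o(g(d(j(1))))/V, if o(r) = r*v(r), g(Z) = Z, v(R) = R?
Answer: 4/7459 ≈ 0.00053626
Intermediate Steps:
j(w) = 3 - w/3
d(D) = sqrt(2)*sqrt(D) (d(D) = sqrt(2*D) = sqrt(2)*sqrt(D))
V = 29836/3 (V = -3 + (235*381)/9 = -3 + (1/9)*89535 = -3 + 29845/3 = 29836/3 ≈ 9945.3)
o(r) = r**2 (o(r) = r*r = r**2)
o(g(d(j(1))))/V = (sqrt(2)*sqrt(3 - 1/3*1))**2/(29836/3) = (sqrt(2)*sqrt(3 - 1/3))**2*(3/29836) = (sqrt(2)*sqrt(8/3))**2*(3/29836) = (sqrt(2)*(2*sqrt(6)/3))**2*(3/29836) = (4*sqrt(3)/3)**2*(3/29836) = (16/3)*(3/29836) = 4/7459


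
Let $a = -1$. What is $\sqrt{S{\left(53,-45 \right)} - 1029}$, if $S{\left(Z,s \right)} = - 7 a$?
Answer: $i \sqrt{1022} \approx 31.969 i$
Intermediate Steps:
$S{\left(Z,s \right)} = 7$ ($S{\left(Z,s \right)} = \left(-7\right) \left(-1\right) = 7$)
$\sqrt{S{\left(53,-45 \right)} - 1029} = \sqrt{7 - 1029} = \sqrt{-1022} = i \sqrt{1022}$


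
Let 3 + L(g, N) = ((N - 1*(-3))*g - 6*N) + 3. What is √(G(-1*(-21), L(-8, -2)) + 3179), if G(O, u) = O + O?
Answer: √3221 ≈ 56.754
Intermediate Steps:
L(g, N) = -6*N + g*(3 + N) (L(g, N) = -3 + (((N - 1*(-3))*g - 6*N) + 3) = -3 + (((N + 3)*g - 6*N) + 3) = -3 + (((3 + N)*g - 6*N) + 3) = -3 + ((g*(3 + N) - 6*N) + 3) = -3 + ((-6*N + g*(3 + N)) + 3) = -3 + (3 - 6*N + g*(3 + N)) = -6*N + g*(3 + N))
G(O, u) = 2*O
√(G(-1*(-21), L(-8, -2)) + 3179) = √(2*(-1*(-21)) + 3179) = √(2*21 + 3179) = √(42 + 3179) = √3221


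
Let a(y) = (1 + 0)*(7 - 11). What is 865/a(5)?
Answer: -865/4 ≈ -216.25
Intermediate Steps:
a(y) = -4 (a(y) = 1*(-4) = -4)
865/a(5) = 865/(-4) = 865*(-¼) = -865/4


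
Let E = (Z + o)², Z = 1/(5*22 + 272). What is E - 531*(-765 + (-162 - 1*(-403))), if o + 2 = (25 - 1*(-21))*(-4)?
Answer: 45650722057/145924 ≈ 3.1284e+5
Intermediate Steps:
Z = 1/382 (Z = 1/(110 + 272) = 1/382 ≈ 0.0026178)
o = -186 (o = -2 + (25 - 1*(-21))*(-4) = -2 + (25 + 21)*(-4) = -2 + 46*(-4) = -2 - 184 = -186)
E = 5048244601/145924 (E = (1/382 - 186)² = (-71051/382)² = 5048244601/145924 ≈ 34595.)
E - 531*(-765 + (-162 - 1*(-403))) = 5048244601/145924 - 531*(-765 + (-162 - 1*(-403))) = 5048244601/145924 - 531*(-765 + (-162 + 403)) = 5048244601/145924 - 531*(-765 + 241) = 5048244601/145924 - 531*(-524) = 5048244601/145924 - 1*(-278244) = 5048244601/145924 + 278244 = 45650722057/145924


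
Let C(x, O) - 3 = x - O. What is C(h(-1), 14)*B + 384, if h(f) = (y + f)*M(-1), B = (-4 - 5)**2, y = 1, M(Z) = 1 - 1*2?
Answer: -507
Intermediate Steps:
M(Z) = -1 (M(Z) = 1 - 2 = -1)
B = 81 (B = (-9)**2 = 81)
h(f) = -1 - f (h(f) = (1 + f)*(-1) = -1 - f)
C(x, O) = 3 + x - O (C(x, O) = 3 + (x - O) = 3 + x - O)
C(h(-1), 14)*B + 384 = (3 + (-1 - 1*(-1)) - 1*14)*81 + 384 = (3 + (-1 + 1) - 14)*81 + 384 = (3 + 0 - 14)*81 + 384 = -11*81 + 384 = -891 + 384 = -507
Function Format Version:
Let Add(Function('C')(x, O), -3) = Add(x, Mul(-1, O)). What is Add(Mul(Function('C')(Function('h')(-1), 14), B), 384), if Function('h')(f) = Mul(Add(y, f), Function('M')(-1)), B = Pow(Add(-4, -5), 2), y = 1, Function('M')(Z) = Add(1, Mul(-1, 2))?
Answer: -507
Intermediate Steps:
Function('M')(Z) = -1 (Function('M')(Z) = Add(1, -2) = -1)
B = 81 (B = Pow(-9, 2) = 81)
Function('h')(f) = Add(-1, Mul(-1, f)) (Function('h')(f) = Mul(Add(1, f), -1) = Add(-1, Mul(-1, f)))
Function('C')(x, O) = Add(3, x, Mul(-1, O)) (Function('C')(x, O) = Add(3, Add(x, Mul(-1, O))) = Add(3, x, Mul(-1, O)))
Add(Mul(Function('C')(Function('h')(-1), 14), B), 384) = Add(Mul(Add(3, Add(-1, Mul(-1, -1)), Mul(-1, 14)), 81), 384) = Add(Mul(Add(3, Add(-1, 1), -14), 81), 384) = Add(Mul(Add(3, 0, -14), 81), 384) = Add(Mul(-11, 81), 384) = Add(-891, 384) = -507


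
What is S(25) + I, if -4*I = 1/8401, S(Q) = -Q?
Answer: -840101/33604 ≈ -25.000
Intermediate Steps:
I = -1/33604 (I = -¼/8401 = -¼*1/8401 = -1/33604 ≈ -2.9758e-5)
S(25) + I = -1*25 - 1/33604 = -25 - 1/33604 = -840101/33604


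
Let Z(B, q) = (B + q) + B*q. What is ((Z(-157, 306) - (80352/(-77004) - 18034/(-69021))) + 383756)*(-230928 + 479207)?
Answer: 132376911723077729/1587483 ≈ 8.3388e+10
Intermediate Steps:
Z(B, q) = B + q + B*q
((Z(-157, 306) - (80352/(-77004) - 18034/(-69021))) + 383756)*(-230928 + 479207) = (((-157 + 306 - 157*306) - (80352/(-77004) - 18034/(-69021))) + 383756)*(-230928 + 479207) = (((-157 + 306 - 48042) - (80352*(-1/77004) - 18034*(-1/69021))) + 383756)*248279 = ((-47893 - (-24/23 + 18034/69021)) + 383756)*248279 = ((-47893 - 1*(-1241722/1587483)) + 383756)*248279 = ((-47893 + 1241722/1587483) + 383756)*248279 = (-76028081597/1587483 + 383756)*248279 = (533178044551/1587483)*248279 = 132376911723077729/1587483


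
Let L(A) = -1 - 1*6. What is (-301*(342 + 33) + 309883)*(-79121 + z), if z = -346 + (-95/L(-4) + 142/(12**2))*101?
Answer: -138293744458/9 ≈ -1.5366e+10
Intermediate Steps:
L(A) = -7 (L(A) = -1 - 6 = -7)
z = 566653/504 (z = -346 + (-95/(-7) + 142/(12**2))*101 = -346 + (-95*(-1/7) + 142/144)*101 = -346 + (95/7 + 142*(1/144))*101 = -346 + (95/7 + 71/72)*101 = -346 + (7337/504)*101 = -346 + 741037/504 = 566653/504 ≈ 1124.3)
(-301*(342 + 33) + 309883)*(-79121 + z) = (-301*(342 + 33) + 309883)*(-79121 + 566653/504) = (-301*375 + 309883)*(-39310331/504) = (-112875 + 309883)*(-39310331/504) = 197008*(-39310331/504) = -138293744458/9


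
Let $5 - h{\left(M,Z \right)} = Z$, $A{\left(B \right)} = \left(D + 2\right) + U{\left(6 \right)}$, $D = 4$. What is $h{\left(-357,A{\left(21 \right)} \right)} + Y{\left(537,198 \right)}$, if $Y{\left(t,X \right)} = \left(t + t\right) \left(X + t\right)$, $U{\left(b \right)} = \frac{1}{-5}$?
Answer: $\frac{3946946}{5} \approx 7.8939 \cdot 10^{5}$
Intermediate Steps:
$U{\left(b \right)} = - \frac{1}{5}$
$Y{\left(t,X \right)} = 2 t \left(X + t\right)$
$A{\left(B \right)} = \frac{29}{5}$ ($A{\left(B \right)} = \left(4 + 2\right) - \frac{1}{5} = 6 - \frac{1}{5} = \frac{29}{5}$)
$h{\left(M,Z \right)} = 5 - Z$
$h{\left(-357,A{\left(21 \right)} \right)} + Y{\left(537,198 \right)} = \left(5 - \frac{29}{5}\right) + 2 \cdot 537 \left(198 + 537\right) = \left(5 - \frac{29}{5}\right) + 2 \cdot 537 \cdot 735 = - \frac{4}{5} + 789390 = \frac{3946946}{5}$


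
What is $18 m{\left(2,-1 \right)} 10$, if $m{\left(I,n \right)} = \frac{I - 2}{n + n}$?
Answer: $0$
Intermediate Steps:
$m{\left(I,n \right)} = \frac{-2 + I}{2 n}$
$18 m{\left(2,-1 \right)} 10 = 18 \frac{-2 + 2}{2 \left(-1\right)} 10 = 18 \cdot \frac{1}{2} \left(-1\right) 0 \cdot 10 = 18 \cdot 0 \cdot 10 = 0 \cdot 10 = 0$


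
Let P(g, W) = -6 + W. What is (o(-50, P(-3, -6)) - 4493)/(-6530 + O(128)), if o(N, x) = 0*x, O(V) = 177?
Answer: 4493/6353 ≈ 0.70722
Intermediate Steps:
o(N, x) = 0
(o(-50, P(-3, -6)) - 4493)/(-6530 + O(128)) = (0 - 4493)/(-6530 + 177) = -4493/(-6353) = -4493*(-1/6353) = 4493/6353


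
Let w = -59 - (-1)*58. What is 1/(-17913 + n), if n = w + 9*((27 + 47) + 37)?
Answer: -1/16915 ≈ -5.9119e-5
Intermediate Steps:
w = -1 (w = -59 - 1*(-58) = -59 + 58 = -1)
n = 998 (n = -1 + 9*((27 + 47) + 37) = -1 + 9*(74 + 37) = -1 + 9*111 = -1 + 999 = 998)
1/(-17913 + n) = 1/(-17913 + 998) = 1/(-16915) = -1/16915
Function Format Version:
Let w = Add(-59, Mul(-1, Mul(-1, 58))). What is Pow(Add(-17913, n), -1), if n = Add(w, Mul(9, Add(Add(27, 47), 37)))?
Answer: Rational(-1, 16915) ≈ -5.9119e-5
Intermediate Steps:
w = -1 (w = Add(-59, Mul(-1, -58)) = Add(-59, 58) = -1)
n = 998 (n = Add(-1, Mul(9, Add(Add(27, 47), 37))) = Add(-1, Mul(9, Add(74, 37))) = Add(-1, Mul(9, 111)) = Add(-1, 999) = 998)
Pow(Add(-17913, n), -1) = Pow(Add(-17913, 998), -1) = Pow(-16915, -1) = Rational(-1, 16915)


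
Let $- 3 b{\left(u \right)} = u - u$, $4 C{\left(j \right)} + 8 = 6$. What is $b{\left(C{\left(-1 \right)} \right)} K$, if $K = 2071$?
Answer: $0$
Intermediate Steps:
$C{\left(j \right)} = - \frac{1}{2}$ ($C{\left(j \right)} = -2 + \frac{1}{4} \cdot 6 = -2 + \frac{3}{2} = - \frac{1}{2}$)
$b{\left(u \right)} = 0$ ($b{\left(u \right)} = - \frac{u - u}{3} = \left(- \frac{1}{3}\right) 0 = 0$)
$b{\left(C{\left(-1 \right)} \right)} K = 0 \cdot 2071 = 0$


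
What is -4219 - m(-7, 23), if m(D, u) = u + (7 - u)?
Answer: -4226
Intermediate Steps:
m(D, u) = 7
-4219 - m(-7, 23) = -4219 - 1*7 = -4219 - 7 = -4226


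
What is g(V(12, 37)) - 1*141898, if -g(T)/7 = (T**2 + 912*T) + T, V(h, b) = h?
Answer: -219598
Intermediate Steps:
g(T) = -6391*T - 7*T**2 (g(T) = -7*((T**2 + 912*T) + T) = -7*(T**2 + 913*T) = -6391*T - 7*T**2)
g(V(12, 37)) - 1*141898 = -7*12*(913 + 12) - 1*141898 = -7*12*925 - 141898 = -77700 - 141898 = -219598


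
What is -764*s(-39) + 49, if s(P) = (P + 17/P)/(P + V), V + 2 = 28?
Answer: -1150189/507 ≈ -2268.6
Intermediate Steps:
V = 26 (V = -2 + 28 = 26)
s(P) = (P + 17/P)/(26 + P) (s(P) = (P + 17/P)/(P + 26) = (P + 17/P)/(26 + P))
-764*s(-39) + 49 = -764*(17 + (-39)**2)/((-39)*(26 - 39)) + 49 = -(-764)*(17 + 1521)/(39*(-13)) + 49 = -(-764)*(-1)*1538/(39*13) + 49 = -764*1538/507 + 49 = -1175032/507 + 49 = -1150189/507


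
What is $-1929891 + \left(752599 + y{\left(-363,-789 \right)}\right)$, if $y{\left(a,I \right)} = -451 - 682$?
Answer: $-1178425$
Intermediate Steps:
$y{\left(a,I \right)} = -1133$ ($y{\left(a,I \right)} = -451 - 682 = -1133$)
$-1929891 + \left(752599 + y{\left(-363,-789 \right)}\right) = -1929891 + \left(752599 - 1133\right) = -1929891 + 751466 = -1178425$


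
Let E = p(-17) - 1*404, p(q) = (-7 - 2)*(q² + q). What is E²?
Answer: 8133904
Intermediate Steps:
p(q) = -9*q - 9*q² (p(q) = -9*(q + q²) = -9*q - 9*q²)
E = -2852 (E = -9*(-17)*(1 - 17) - 1*404 = -9*(-17)*(-16) - 404 = -2448 - 404 = -2852)
E² = (-2852)² = 8133904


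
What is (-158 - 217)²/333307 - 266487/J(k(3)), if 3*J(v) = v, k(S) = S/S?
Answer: -266465806902/333307 ≈ -7.9946e+5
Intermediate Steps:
k(S) = 1
J(v) = v/3
(-158 - 217)²/333307 - 266487/J(k(3)) = (-158 - 217)²/333307 - 266487/((⅓)*1) = (-375)²*(1/333307) - 266487/⅓ = 140625*(1/333307) - 266487*3 = 140625/333307 - 799461 = -266465806902/333307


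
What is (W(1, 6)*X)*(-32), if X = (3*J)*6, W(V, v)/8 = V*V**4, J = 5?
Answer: -23040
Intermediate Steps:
W(V, v) = 8*V**5 (W(V, v) = 8*(V*V**4) = 8*V**5)
X = 90 (X = (3*5)*6 = 15*6 = 90)
(W(1, 6)*X)*(-32) = ((8*1**5)*90)*(-32) = ((8*1)*90)*(-32) = (8*90)*(-32) = 720*(-32) = -23040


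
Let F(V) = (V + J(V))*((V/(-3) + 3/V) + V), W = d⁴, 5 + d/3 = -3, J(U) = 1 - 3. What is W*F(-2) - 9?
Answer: 3760119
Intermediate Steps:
J(U) = -2
d = -24 (d = -15 + 3*(-3) = -15 - 9 = -24)
W = 331776 (W = (-24)⁴ = 331776)
F(V) = (-2 + V)*(3/V + 2*V/3) (F(V) = (V - 2)*((V/(-3) + 3/V) + V) = (-2 + V)*((V*(-⅓) + 3/V) + V) = (-2 + V)*((-V/3 + 3/V) + V) = (-2 + V)*((3/V - V/3) + V) = (-2 + V)*(3/V + 2*V/3))
W*F(-2) - 9 = 331776*((⅓)*(-18 - 2*(9 - 4*(-2) + 2*(-2)²))/(-2)) - 9 = 331776*((⅓)*(-½)*(-18 - 2*(9 + 8 + 2*4))) - 9 = 331776*((⅓)*(-½)*(-18 - 2*(9 + 8 + 8))) - 9 = 331776*((⅓)*(-½)*(-18 - 2*25)) - 9 = 331776*((⅓)*(-½)*(-18 - 50)) - 9 = 331776*((⅓)*(-½)*(-68)) - 9 = 331776*(34/3) - 9 = 3760128 - 9 = 3760119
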